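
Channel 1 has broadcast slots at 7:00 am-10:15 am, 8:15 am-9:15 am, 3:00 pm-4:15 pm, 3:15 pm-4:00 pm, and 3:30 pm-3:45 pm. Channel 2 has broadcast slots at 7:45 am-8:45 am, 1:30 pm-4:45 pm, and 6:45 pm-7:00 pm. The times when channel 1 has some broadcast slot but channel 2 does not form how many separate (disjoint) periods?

2

Merge the first list: 7:00 am-10:15 am, 3:00 pm-4:15 pm.
A \ B = 7:00 am-7:45 am, 8:45 am-10:15 am.
That is 2 disjoint pieces.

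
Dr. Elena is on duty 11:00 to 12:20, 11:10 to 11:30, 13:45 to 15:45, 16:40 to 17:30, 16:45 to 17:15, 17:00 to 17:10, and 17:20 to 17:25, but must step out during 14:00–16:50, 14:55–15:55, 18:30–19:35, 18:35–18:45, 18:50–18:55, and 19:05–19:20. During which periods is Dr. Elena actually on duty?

Merge the first list: 11:00-12:20, 13:45-15:45, 16:40-17:30.
Merge the second list: 14:00-16:50, 18:30-19:35.
11:00-12:20 is untouched.
13:45-15:45 with B removed leaves 13:45-14:00.
16:40-17:30 with B removed leaves 16:50-17:30.

11:00-12:20, 13:45-14:00, 16:50-17:30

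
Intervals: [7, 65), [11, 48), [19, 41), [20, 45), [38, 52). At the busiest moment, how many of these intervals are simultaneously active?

Sweep endpoints in order; track running count of active intervals.
Peak of 5 reached at 38.

5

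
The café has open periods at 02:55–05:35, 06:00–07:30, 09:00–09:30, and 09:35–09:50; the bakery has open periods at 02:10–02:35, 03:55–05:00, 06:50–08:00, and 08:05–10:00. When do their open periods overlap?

02:55-05:35 ∩ B → 03:55-05:00.
06:00-07:30 ∩ B → 06:50-07:30.
09:00-09:30 ∩ B → 09:00-09:30.
09:35-09:50 ∩ B → 09:35-09:50.

03:55-05:00, 06:50-07:30, 09:00-09:30, 09:35-09:50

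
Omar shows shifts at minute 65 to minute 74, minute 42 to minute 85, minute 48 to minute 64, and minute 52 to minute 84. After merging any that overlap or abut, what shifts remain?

Sort by start: minute 42 to minute 85, minute 48 to minute 64, minute 52 to minute 84, minute 65 to minute 74.
minute 48 to minute 64 overlaps/touches minute 42 to minute 85 → extend to minute 42 to minute 85.
minute 52 to minute 84 overlaps/touches minute 42 to minute 85 → extend to minute 42 to minute 85.
minute 65 to minute 74 overlaps/touches minute 42 to minute 85 → extend to minute 42 to minute 85.

minute 42 to minute 85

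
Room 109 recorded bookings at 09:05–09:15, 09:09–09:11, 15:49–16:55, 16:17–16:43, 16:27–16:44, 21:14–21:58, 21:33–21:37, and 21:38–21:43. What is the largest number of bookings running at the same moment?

3

Walk the sorted start/end points keeping a running depth.
The depth first hits 3 at 16:27.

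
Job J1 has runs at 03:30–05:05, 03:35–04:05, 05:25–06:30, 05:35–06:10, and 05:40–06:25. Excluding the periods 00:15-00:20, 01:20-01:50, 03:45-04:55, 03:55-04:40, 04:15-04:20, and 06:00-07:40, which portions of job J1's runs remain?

03:30–03:45, 04:55–05:05, 05:25–06:00

First set merges to 03:30–05:05, 05:25–06:30.
Second set merges to 00:15–00:20, 01:20–01:50, 03:45–04:55, 06:00–07:40.
03:30–05:05 minus B → 03:30–03:45, 04:55–05:05.
05:25–06:30 minus B → 05:25–06:00.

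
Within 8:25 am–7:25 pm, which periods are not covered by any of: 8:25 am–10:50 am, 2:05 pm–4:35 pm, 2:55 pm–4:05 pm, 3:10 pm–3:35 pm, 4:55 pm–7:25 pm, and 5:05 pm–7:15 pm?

10:50 am–2:05 pm, 4:35 pm–4:55 pm

Covered (merged): 8:25 am–10:50 am, 2:05 pm–4:35 pm, 4:55 pm–7:25 pm.
Uncovered inside 8:25 am–7:25 pm: 10:50 am–2:05 pm, 4:35 pm–4:55 pm.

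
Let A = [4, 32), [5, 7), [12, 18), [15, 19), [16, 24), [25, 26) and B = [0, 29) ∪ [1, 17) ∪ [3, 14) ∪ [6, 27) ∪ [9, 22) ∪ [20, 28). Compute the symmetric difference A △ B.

[0, 4) ∪ [29, 32)

A, merged: [4, 32).
B, merged: [0, 29).
A but not B: [29, 32).
B but not A: [0, 4).
Combining gives A △ B.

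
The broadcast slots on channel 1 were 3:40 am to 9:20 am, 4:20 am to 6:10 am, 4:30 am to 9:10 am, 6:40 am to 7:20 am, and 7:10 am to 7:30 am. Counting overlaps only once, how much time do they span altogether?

Merged: 3:40 am–9:20 am.
Length: 5 h 40 min.

5 h 40 min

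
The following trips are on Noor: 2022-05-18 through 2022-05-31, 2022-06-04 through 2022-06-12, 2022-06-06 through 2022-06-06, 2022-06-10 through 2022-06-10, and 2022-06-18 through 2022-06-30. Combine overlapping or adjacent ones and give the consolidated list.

2022-06-04 through 2022-06-12 is disjoint → start new block.
2022-06-06 through 2022-06-06 overlaps/touches 2022-06-04 through 2022-06-12 → extend to 2022-06-04 through 2022-06-12.
2022-06-10 through 2022-06-10 overlaps/touches 2022-06-04 through 2022-06-12 → extend to 2022-06-04 through 2022-06-12.
2022-06-18 through 2022-06-30 is disjoint → start new block.

2022-05-18 through 2022-05-31, 2022-06-04 through 2022-06-12, 2022-06-18 through 2022-06-30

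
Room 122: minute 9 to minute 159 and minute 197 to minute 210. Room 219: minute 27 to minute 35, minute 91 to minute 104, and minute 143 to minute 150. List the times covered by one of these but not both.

A \ B = minute 9 to minute 27, minute 35 to minute 91, minute 104 to minute 143, minute 150 to minute 159, minute 197 to minute 210.
B \ A = none.
Union of the two gives the symmetric difference.

minute 9 to minute 27, minute 35 to minute 91, minute 104 to minute 143, minute 150 to minute 159, minute 197 to minute 210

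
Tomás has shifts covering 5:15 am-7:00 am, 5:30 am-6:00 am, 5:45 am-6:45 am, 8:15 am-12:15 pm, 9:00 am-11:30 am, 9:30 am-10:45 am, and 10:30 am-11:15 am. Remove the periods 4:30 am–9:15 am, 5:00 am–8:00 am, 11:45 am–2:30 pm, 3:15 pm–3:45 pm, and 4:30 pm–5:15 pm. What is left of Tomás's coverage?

9:15 am–11:45 am

Merge the first list: 5:15 am–7:00 am, 8:15 am–12:15 pm.
Merge the second list: 4:30 am–9:15 am, 11:45 am–2:30 pm, 3:15 pm–3:45 pm, 4:30 pm–5:15 pm.
5:15 am–7:00 am: fully covered by B → removed.
8:15 am–12:15 pm minus B → 9:15 am–11:45 am.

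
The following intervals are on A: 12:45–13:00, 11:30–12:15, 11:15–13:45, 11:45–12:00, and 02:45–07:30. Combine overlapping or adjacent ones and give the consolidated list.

Sort by start: 02:45–07:30, 11:15–13:45, 11:30–12:15, 11:45–12:00, 12:45–13:00.
11:15–13:45 is disjoint → start new block.
11:30–12:15 overlaps/touches 11:15–13:45 → extend to 11:15–13:45.
11:45–12:00 overlaps/touches 11:15–13:45 → extend to 11:15–13:45.
12:45–13:00 overlaps/touches 11:15–13:45 → extend to 11:15–13:45.

02:45–07:30, 11:15–13:45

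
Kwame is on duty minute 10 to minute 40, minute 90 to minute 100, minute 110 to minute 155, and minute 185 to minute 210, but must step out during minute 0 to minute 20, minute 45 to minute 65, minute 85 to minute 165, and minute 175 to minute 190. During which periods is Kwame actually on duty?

minute 10 to minute 40 with B removed leaves minute 20 to minute 40.
minute 90 to minute 100 lies entirely inside B → drops out.
minute 110 to minute 155 lies entirely inside B → drops out.
minute 185 to minute 210 with B removed leaves minute 190 to minute 210.

minute 20 to minute 40, minute 190 to minute 210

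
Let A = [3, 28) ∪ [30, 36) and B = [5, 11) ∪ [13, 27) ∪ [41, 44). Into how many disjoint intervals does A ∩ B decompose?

2

A ∩ B = [5, 11), [13, 27).
That is 2 disjoint pieces.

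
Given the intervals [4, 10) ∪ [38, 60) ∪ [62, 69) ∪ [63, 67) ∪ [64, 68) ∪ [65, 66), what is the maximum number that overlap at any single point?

4

Sweep endpoints in order; track running count of active intervals.
Peak of 4 reached at 65.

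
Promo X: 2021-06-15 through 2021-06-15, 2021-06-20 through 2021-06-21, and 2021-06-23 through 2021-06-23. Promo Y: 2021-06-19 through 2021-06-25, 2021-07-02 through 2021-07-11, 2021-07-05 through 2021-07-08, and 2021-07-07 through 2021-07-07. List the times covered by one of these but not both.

2021-06-15 through 2021-06-15, 2021-06-19 through 2021-06-19, 2021-06-22 through 2021-06-22, 2021-06-24 through 2021-06-25, 2021-07-02 through 2021-07-11

Second set merges to 2021-06-19 through 2021-06-25, 2021-07-02 through 2021-07-11.
A but not B: 2021-06-15 through 2021-06-15.
B but not A: 2021-06-19 through 2021-06-19, 2021-06-22 through 2021-06-22, 2021-06-24 through 2021-06-25, 2021-07-02 through 2021-07-11.
Combining gives A △ B.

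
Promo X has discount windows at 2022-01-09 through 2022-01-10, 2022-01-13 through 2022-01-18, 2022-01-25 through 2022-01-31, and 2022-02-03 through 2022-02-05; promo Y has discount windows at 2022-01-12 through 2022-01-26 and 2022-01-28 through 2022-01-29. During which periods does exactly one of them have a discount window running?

2022-01-09 through 2022-01-10, 2022-01-12 through 2022-01-12, 2022-01-19 through 2022-01-24, 2022-01-27 through 2022-01-27, 2022-01-30 through 2022-01-31, 2022-02-03 through 2022-02-05

A but not B: 2022-01-09 through 2022-01-10, 2022-01-27 through 2022-01-27, 2022-01-30 through 2022-01-31, 2022-02-03 through 2022-02-05.
B but not A: 2022-01-12 through 2022-01-12, 2022-01-19 through 2022-01-24.
Combining gives A △ B.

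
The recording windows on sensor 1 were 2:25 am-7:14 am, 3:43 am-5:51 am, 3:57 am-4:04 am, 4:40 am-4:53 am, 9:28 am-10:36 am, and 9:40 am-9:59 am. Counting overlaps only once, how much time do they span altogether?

Merged: 2:25 am-7:14 am, 9:28 am-10:36 am.
Lengths: 4 h 49 min + 1 h 8 min = 5 h 57 min.

5 h 57 min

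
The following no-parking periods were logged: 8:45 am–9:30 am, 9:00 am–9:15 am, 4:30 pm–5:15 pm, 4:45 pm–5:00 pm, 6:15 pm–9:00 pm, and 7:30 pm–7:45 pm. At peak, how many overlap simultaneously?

At 9:00 am, 2 of the intervals are simultaneously active.
No point has more.

2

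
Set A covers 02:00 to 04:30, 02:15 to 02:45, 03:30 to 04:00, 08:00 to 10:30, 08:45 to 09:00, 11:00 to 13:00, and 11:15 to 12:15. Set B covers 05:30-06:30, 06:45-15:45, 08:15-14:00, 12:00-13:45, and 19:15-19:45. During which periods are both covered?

08:00–10:30, 11:00–13:00

Merge the first list: 02:00–04:30, 08:00–10:30, 11:00–13:00.
Merge the second list: 05:30–06:30, 06:45–15:45, 19:15–19:45.
02:00–04:30 meets no B interval.
08:00–10:30 ∩ B → 08:00–10:30.
11:00–13:00 ∩ B → 11:00–13:00.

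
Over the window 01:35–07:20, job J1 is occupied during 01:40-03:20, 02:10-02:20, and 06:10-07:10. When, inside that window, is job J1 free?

After merging, the occupied span is 01:40–03:20, 06:10–07:10.
Gaps within 01:35–07:20: 01:35–01:40, 03:20–06:10, 07:10–07:20.

01:35–01:40, 03:20–06:10, 07:10–07:20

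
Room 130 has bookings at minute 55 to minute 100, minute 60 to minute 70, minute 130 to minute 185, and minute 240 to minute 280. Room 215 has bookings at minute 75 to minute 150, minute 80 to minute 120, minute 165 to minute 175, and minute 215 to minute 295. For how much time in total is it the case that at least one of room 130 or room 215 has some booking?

First set merges to minute 55 to minute 100, minute 130 to minute 185, minute 240 to minute 280.
Second set merges to minute 75 to minute 150, minute 165 to minute 175, minute 215 to minute 295.
A ∪ B = minute 55 to minute 185, minute 215 to minute 295.
Total: 130 minutes + 80 minutes = 210 minutes.

210 minutes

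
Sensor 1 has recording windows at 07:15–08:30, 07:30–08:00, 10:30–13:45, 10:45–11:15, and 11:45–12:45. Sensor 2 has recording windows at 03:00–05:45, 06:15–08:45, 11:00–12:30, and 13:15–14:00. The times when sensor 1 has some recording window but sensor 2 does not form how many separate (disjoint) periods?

A, merged: 07:15–08:30, 10:30–13:45.
A \ B = 10:30–11:00, 12:30–13:15.
That is 2 disjoint pieces.

2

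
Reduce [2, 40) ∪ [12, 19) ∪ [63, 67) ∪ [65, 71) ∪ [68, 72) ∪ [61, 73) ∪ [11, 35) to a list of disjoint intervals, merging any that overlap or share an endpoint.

Sort by start: [2, 40), [11, 35), [12, 19), [61, 73), [63, 67), [65, 71), [68, 72).
[11, 35) overlaps/touches [2, 40) → extend to [2, 40).
[12, 19) overlaps/touches [2, 40) → extend to [2, 40).
[61, 73) is disjoint → start new block.
[63, 67) overlaps/touches [61, 73) → extend to [61, 73).
[65, 71) overlaps/touches [61, 73) → extend to [61, 73).
[68, 72) overlaps/touches [61, 73) → extend to [61, 73).

[2, 40) ∪ [61, 73)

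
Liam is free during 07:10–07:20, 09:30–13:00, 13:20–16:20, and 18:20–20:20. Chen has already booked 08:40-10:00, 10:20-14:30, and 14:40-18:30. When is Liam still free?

07:10–07:20 is untouched.
09:30–13:00 with B removed leaves 10:00–10:20.
13:20–16:20 with B removed leaves 14:30–14:40.
18:20–20:20 with B removed leaves 18:30–20:20.

07:10–07:20, 10:00–10:20, 14:30–14:40, 18:30–20:20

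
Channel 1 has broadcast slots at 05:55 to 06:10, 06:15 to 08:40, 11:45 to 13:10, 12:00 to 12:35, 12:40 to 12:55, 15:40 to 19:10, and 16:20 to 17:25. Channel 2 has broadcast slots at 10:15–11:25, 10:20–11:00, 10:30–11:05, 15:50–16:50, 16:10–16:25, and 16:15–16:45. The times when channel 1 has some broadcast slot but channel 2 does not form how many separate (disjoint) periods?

5

First set merges to 05:55-06:10, 06:15-08:40, 11:45-13:10, 15:40-19:10.
Second set merges to 10:15-11:25, 15:50-16:50.
A \ B = 05:55-06:10, 06:15-08:40, 11:45-13:10, 15:40-15:50, 16:50-19:10.
That is 5 disjoint pieces.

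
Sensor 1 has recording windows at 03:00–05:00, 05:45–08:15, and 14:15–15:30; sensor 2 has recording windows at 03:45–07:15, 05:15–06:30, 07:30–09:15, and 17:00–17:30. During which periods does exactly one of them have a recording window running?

03:00–03:45, 05:00–05:45, 07:15–07:30, 08:15–09:15, 14:15–15:30, 17:00–17:30

Merge the second list: 03:45–07:15, 07:30–09:15, 17:00–17:30.
A but not B: 03:00–03:45, 07:15–07:30, 14:15–15:30.
B but not A: 05:00–05:45, 08:15–09:15, 17:00–17:30.
Combining gives A △ B.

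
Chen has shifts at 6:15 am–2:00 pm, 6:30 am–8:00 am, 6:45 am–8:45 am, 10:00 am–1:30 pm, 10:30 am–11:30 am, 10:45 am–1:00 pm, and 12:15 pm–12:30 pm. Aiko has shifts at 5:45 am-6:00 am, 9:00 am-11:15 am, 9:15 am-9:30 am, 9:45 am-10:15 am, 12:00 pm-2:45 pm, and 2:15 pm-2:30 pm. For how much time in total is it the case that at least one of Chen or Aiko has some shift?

Merge the first list: 6:15 am-2:00 pm.
Merge the second list: 5:45 am-6:00 am, 9:00 am-11:15 am, 12:00 pm-2:45 pm.
A ∪ B = 5:45 am-6:00 am, 6:15 am-2:45 pm.
Total: 15 min + 8 h 30 min = 8 h 45 min.

8 h 45 min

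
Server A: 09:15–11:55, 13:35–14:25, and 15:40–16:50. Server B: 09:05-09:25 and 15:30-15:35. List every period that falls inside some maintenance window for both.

09:15–11:55 ∩ B → 09:15–09:25.
13:35–14:25 meets no B interval.
15:40–16:50 meets no B interval.

09:15–09:25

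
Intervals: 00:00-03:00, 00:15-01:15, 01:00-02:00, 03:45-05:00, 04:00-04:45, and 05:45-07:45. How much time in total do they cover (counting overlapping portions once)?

6 h 15 min

Merged: 00:00–03:00, 03:45–05:00, 05:45–07:45.
Lengths: 3 h + 1 h 15 min + 2 h = 6 h 15 min.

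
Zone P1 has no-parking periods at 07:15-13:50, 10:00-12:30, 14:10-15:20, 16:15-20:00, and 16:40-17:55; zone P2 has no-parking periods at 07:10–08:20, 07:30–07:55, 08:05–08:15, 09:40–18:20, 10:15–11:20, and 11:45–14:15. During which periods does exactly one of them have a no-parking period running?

Merge the first list: 07:15–13:50, 14:10–15:20, 16:15–20:00.
Merge the second list: 07:10–08:20, 09:40–18:20.
Only in the first: 08:20–09:40, 18:20–20:00.
Only in the second: 07:10–07:15, 13:50–14:10, 15:20–16:15.
Together these are the periods covered by exactly one.

07:10–07:15, 08:20–09:40, 13:50–14:10, 15:20–16:15, 18:20–20:00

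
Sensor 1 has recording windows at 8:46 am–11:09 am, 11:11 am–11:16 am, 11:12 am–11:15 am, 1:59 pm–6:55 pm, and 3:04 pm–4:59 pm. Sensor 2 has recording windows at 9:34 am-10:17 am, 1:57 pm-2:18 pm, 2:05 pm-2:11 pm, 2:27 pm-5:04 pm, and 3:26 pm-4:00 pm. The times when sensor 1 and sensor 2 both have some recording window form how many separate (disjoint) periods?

3

First set merges to 8:46 am-11:09 am, 11:11 am-11:16 am, 1:59 pm-6:55 pm.
Second set merges to 9:34 am-10:17 am, 1:57 pm-2:18 pm, 2:27 pm-5:04 pm.
A ∩ B = 9:34 am-10:17 am, 1:59 pm-2:18 pm, 2:27 pm-5:04 pm.
That is 3 disjoint pieces.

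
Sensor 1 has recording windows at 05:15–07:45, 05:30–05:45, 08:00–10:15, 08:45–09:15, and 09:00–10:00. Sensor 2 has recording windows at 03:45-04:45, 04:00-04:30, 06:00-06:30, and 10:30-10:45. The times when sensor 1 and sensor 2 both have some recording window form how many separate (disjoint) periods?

1

Merge the first list: 05:15–07:45, 08:00–10:15.
Merge the second list: 03:45–04:45, 06:00–06:30, 10:30–10:45.
A ∩ B = 06:00–06:30.
That is 1 disjoint piece.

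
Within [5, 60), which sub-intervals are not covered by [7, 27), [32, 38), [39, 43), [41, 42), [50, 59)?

The merged coverage is [7, 27), [32, 38), [39, 43), [50, 59).
Uncovered inside [5, 60): [5, 7), [27, 32), [38, 39), [43, 50), [59, 60).

[5, 7) ∪ [27, 32) ∪ [38, 39) ∪ [43, 50) ∪ [59, 60)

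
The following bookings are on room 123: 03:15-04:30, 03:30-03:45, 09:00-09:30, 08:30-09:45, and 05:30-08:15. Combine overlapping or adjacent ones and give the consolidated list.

03:15–04:30, 05:30–08:15, 08:30–09:45

Sort by start: 03:15–04:30, 03:30–03:45, 05:30–08:15, 08:30–09:45, 09:00–09:30.
03:30–03:45 overlaps/touches 03:15–04:30 → extend to 03:15–04:30.
05:30–08:15 is disjoint → start new block.
08:30–09:45 is disjoint → start new block.
09:00–09:30 overlaps/touches 08:30–09:45 → extend to 08:30–09:45.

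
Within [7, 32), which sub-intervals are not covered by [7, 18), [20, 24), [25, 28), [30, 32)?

The merged coverage is [7, 18), [20, 24), [25, 28), [30, 32).
Complement within [7, 32): [18, 20), [24, 25), [28, 30).

[18, 20) ∪ [24, 25) ∪ [28, 30)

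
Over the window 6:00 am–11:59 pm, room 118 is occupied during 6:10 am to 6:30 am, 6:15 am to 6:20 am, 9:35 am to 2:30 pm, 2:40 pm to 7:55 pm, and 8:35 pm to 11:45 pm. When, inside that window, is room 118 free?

6:00 am–6:10 am, 6:30 am–9:35 am, 2:30 pm–2:40 pm, 7:55 pm–8:35 pm, 11:45 pm–11:59 pm

After merging, the occupied span is 6:10 am–6:30 am, 9:35 am–2:30 pm, 2:40 pm–7:55 pm, 8:35 pm–11:45 pm.
Uncovered inside 6:00 am–11:59 pm: 6:00 am–6:10 am, 6:30 am–9:35 am, 2:30 pm–2:40 pm, 7:55 pm–8:35 pm, 11:45 pm–11:59 pm.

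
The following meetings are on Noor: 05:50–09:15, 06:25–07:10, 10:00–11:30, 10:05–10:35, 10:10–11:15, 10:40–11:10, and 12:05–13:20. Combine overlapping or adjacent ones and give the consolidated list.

06:25–07:10 overlaps/touches 05:50–09:15 → extend to 05:50–09:15.
10:00–11:30 is disjoint → start new block.
10:05–10:35 overlaps/touches 10:00–11:30 → extend to 10:00–11:30.
10:10–11:15 overlaps/touches 10:00–11:30 → extend to 10:00–11:30.
10:40–11:10 overlaps/touches 10:00–11:30 → extend to 10:00–11:30.
12:05–13:20 is disjoint → start new block.

05:50–09:15, 10:00–11:30, 12:05–13:20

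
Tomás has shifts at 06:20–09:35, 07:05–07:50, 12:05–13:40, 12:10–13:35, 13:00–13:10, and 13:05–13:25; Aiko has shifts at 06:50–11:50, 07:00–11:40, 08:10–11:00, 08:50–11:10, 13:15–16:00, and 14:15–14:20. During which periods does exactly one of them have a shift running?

Merge the first list: 06:20–09:35, 12:05–13:40.
Merge the second list: 06:50–11:50, 13:15–16:00.
Only in the first: 06:20–06:50, 12:05–13:15.
Only in the second: 09:35–11:50, 13:40–16:00.
Together these are the periods covered by exactly one.

06:20–06:50, 09:35–11:50, 12:05–13:15, 13:40–16:00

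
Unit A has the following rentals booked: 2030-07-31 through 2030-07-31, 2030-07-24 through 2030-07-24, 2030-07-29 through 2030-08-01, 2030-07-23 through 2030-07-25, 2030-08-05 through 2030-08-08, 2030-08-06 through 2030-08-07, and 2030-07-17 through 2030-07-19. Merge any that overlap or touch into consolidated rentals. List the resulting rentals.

2030-07-17 through 2030-07-19, 2030-07-23 through 2030-07-25, 2030-07-29 through 2030-08-01, 2030-08-05 through 2030-08-08

Sort by start: 2030-07-17 through 2030-07-19, 2030-07-23 through 2030-07-25, 2030-07-24 through 2030-07-24, 2030-07-29 through 2030-08-01, 2030-07-31 through 2030-07-31, 2030-08-05 through 2030-08-08, 2030-08-06 through 2030-08-07.
2030-07-23 through 2030-07-25 is disjoint → start new block.
2030-07-24 through 2030-07-24 overlaps/touches 2030-07-23 through 2030-07-25 → extend to 2030-07-23 through 2030-07-25.
2030-07-29 through 2030-08-01 is disjoint → start new block.
2030-07-31 through 2030-07-31 overlaps/touches 2030-07-29 through 2030-08-01 → extend to 2030-07-29 through 2030-08-01.
2030-08-05 through 2030-08-08 is disjoint → start new block.
2030-08-06 through 2030-08-07 overlaps/touches 2030-08-05 through 2030-08-08 → extend to 2030-08-05 through 2030-08-08.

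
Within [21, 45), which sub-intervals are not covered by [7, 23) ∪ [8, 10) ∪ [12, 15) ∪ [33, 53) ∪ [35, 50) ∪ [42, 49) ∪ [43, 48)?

The merged coverage is [7, 23), [33, 53).
Complement within [21, 45): [23, 33).

[23, 33)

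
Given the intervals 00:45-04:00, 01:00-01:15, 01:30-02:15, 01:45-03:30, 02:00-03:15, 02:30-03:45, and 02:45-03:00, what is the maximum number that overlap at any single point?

5

Sweep endpoints in order; track running count of active intervals.
Peak of 5 reached at 02:45.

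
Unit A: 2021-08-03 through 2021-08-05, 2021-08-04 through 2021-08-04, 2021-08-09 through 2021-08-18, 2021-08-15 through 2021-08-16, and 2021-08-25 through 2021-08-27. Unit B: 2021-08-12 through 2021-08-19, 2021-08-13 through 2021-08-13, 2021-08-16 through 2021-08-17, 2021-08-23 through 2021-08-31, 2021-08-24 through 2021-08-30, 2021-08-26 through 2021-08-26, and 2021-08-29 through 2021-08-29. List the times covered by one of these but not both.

2021-08-03 through 2021-08-05, 2021-08-09 through 2021-08-11, 2021-08-19 through 2021-08-19, 2021-08-23 through 2021-08-24, 2021-08-28 through 2021-08-31

A, merged: 2021-08-03 through 2021-08-05, 2021-08-09 through 2021-08-18, 2021-08-25 through 2021-08-27.
B, merged: 2021-08-12 through 2021-08-19, 2021-08-23 through 2021-08-31.
A \ B = 2021-08-03 through 2021-08-05, 2021-08-09 through 2021-08-11.
B \ A = 2021-08-19 through 2021-08-19, 2021-08-23 through 2021-08-24, 2021-08-28 through 2021-08-31.
Union of the two gives the symmetric difference.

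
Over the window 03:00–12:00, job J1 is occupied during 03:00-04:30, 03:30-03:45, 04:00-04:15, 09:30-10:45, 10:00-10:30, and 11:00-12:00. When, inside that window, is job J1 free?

The merged coverage is 03:00–04:30, 09:30–10:45, 11:00–12:00.
Complement within 03:00–12:00: 04:30–09:30, 10:45–11:00.

04:30–09:30, 10:45–11:00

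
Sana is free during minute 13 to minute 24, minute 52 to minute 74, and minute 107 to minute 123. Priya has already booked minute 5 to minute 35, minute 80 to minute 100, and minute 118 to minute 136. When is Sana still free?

minute 52 to minute 74, minute 107 to minute 118

minute 13 to minute 24: entirely removed.
minute 52 to minute 74: nothing removed.
minute 107 to minute 123 \ B = minute 107 to minute 118.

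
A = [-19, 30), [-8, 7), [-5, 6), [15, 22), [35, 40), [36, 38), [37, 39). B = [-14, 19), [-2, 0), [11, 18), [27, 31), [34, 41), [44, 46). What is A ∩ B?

[-14, 19) ∪ [27, 30) ∪ [35, 40)

First set merges to [-19, 30), [35, 40).
Second set merges to [-14, 19), [27, 31), [34, 41), [44, 46).
[-19, 30) overlaps B on [-14, 19), [27, 30).
[35, 40) overlaps B on [35, 40).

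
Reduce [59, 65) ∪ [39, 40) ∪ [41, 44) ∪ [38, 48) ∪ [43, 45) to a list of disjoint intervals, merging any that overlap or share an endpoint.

Sort by start: [38, 48), [39, 40), [41, 44), [43, 45), [59, 65).
[39, 40) overlaps/touches [38, 48) → extend to [38, 48).
[41, 44) overlaps/touches [38, 48) → extend to [38, 48).
[43, 45) overlaps/touches [38, 48) → extend to [38, 48).
[59, 65) is disjoint → start new block.

[38, 48) ∪ [59, 65)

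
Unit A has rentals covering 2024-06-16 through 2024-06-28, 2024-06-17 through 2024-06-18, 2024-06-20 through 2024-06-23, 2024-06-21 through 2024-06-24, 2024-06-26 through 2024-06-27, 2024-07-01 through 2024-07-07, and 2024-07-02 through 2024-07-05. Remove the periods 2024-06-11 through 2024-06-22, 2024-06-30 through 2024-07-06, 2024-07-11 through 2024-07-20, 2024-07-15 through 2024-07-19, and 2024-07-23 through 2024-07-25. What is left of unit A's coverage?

2024-06-23 through 2024-06-28, 2024-07-07 through 2024-07-07

A, merged: 2024-06-16 through 2024-06-28, 2024-07-01 through 2024-07-07.
B, merged: 2024-06-11 through 2024-06-22, 2024-06-30 through 2024-07-06, 2024-07-11 through 2024-07-20, 2024-07-23 through 2024-07-25.
2024-06-16 through 2024-06-28 \ B = 2024-06-23 through 2024-06-28.
2024-07-01 through 2024-07-07 \ B = 2024-07-07 through 2024-07-07.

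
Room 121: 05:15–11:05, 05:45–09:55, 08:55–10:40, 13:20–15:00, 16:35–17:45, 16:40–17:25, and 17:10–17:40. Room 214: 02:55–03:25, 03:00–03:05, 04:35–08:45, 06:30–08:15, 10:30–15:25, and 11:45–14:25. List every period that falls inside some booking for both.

05:15–08:45, 10:30–11:05, 13:20–15:00

A, merged: 05:15–11:05, 13:20–15:00, 16:35–17:45.
B, merged: 02:55–03:25, 04:35–08:45, 10:30–15:25.
05:15–11:05 ∩ B → 05:15–08:45, 10:30–11:05.
13:20–15:00 ∩ B → 13:20–15:00.
16:35–17:45 meets no B interval.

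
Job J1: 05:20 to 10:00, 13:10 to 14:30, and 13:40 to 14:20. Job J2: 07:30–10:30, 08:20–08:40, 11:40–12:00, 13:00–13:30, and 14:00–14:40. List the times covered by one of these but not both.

05:20-07:30, 10:00-10:30, 11:40-12:00, 13:00-13:10, 13:30-14:00, 14:30-14:40

A, merged: 05:20-10:00, 13:10-14:30.
B, merged: 07:30-10:30, 11:40-12:00, 13:00-13:30, 14:00-14:40.
A \ B = 05:20-07:30, 13:30-14:00.
B \ A = 10:00-10:30, 11:40-12:00, 13:00-13:10, 14:30-14:40.
Union of the two gives the symmetric difference.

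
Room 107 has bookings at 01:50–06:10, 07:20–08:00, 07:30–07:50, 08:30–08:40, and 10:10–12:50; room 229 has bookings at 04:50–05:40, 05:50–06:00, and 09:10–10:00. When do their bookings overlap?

Merge the first list: 01:50-06:10, 07:20-08:00, 08:30-08:40, 10:10-12:50.
01:50-06:10 meets the second set on 04:50-05:40, 05:50-06:00.
07:20-08:00: no overlap with the second set.
08:30-08:40: no overlap with the second set.
10:10-12:50: no overlap with the second set.

04:50-05:40, 05:50-06:00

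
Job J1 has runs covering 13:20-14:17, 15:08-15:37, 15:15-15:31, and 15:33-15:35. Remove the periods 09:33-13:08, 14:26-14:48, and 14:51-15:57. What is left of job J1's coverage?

13:20-14:17

A, merged: 13:20-14:17, 15:08-15:37.
13:20-14:17 is untouched.
15:08-15:37 lies entirely inside B → drops out.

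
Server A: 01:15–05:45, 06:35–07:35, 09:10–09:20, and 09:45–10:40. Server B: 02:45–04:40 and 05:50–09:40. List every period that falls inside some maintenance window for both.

02:45–04:40, 06:35–07:35, 09:10–09:20

01:15–05:45 meets the second set on 02:45–04:40.
06:35–07:35 meets the second set on 06:35–07:35.
09:10–09:20 meets the second set on 09:10–09:20.
09:45–10:40: no overlap with the second set.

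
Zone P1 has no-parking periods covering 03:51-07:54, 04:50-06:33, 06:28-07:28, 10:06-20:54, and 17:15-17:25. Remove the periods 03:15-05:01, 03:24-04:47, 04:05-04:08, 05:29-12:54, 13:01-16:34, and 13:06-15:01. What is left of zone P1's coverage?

05:01-05:29, 12:54-13:01, 16:34-20:54

Merge the first list: 03:51-07:54, 10:06-20:54.
Merge the second list: 03:15-05:01, 05:29-12:54, 13:01-16:34.
03:51-07:54 \ B = 05:01-05:29.
10:06-20:54 \ B = 12:54-13:01, 16:34-20:54.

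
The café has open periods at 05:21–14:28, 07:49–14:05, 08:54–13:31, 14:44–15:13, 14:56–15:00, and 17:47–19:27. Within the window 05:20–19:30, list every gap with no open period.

05:20-05:21, 14:28-14:44, 15:13-17:47, 19:27-19:30

After merging, the occupied span is 05:21-14:28, 14:44-15:13, 17:47-19:27.
Complement within 05:20-19:30: 05:20-05:21, 14:28-14:44, 15:13-17:47, 19:27-19:30.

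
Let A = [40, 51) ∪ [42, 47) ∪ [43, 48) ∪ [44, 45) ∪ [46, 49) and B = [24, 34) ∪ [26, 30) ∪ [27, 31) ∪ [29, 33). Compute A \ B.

[40, 51)

A, merged: [40, 51).
B, merged: [24, 34).
[40, 51): nothing removed.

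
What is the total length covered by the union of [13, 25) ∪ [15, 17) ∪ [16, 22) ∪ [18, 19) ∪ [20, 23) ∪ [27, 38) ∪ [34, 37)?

Merged: [13, 25), [27, 38).
Lengths: 12 + 11 = 23.

23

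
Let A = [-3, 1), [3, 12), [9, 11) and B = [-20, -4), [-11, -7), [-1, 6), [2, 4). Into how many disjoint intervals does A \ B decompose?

First set merges to [-3, 1), [3, 12).
Second set merges to [-20, -4), [-1, 6).
A \ B = [-3, -1), [6, 12).
That is 2 disjoint pieces.

2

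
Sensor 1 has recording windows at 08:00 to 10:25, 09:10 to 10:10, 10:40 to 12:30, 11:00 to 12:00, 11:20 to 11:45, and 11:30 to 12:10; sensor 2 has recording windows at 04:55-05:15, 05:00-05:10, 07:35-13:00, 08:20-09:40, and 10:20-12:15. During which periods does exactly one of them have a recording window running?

04:55-05:15, 07:35-08:00, 10:25-10:40, 12:30-13:00

A, merged: 08:00-10:25, 10:40-12:30.
B, merged: 04:55-05:15, 07:35-13:00.
A but not B: none.
B but not A: 04:55-05:15, 07:35-08:00, 10:25-10:40, 12:30-13:00.
Combining gives A △ B.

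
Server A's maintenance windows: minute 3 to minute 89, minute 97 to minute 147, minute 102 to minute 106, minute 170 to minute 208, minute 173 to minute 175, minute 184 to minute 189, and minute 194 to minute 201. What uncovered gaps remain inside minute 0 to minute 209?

The merged coverage is minute 3 to minute 89, minute 97 to minute 147, minute 170 to minute 208.
Gaps within minute 0 to minute 209: minute 0 to minute 3, minute 89 to minute 97, minute 147 to minute 170, minute 208 to minute 209.

minute 0 to minute 3, minute 89 to minute 97, minute 147 to minute 170, minute 208 to minute 209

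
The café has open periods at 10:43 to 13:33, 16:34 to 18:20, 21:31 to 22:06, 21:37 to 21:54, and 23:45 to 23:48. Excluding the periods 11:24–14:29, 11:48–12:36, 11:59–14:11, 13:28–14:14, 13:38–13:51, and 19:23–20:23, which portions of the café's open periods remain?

A, merged: 10:43–13:33, 16:34–18:20, 21:31–22:06, 23:45–23:48.
B, merged: 11:24–14:29, 19:23–20:23.
10:43–13:33 minus B → 10:43–11:24.
16:34–18:20: no B overlap → unchanged.
21:31–22:06: no B overlap → unchanged.
23:45–23:48: no B overlap → unchanged.

10:43–11:24, 16:34–18:20, 21:31–22:06, 23:45–23:48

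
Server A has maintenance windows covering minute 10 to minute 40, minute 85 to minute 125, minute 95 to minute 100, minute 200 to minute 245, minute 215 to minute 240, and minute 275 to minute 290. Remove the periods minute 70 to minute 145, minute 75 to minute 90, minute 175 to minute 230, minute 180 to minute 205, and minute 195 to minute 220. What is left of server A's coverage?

Merge the first list: minute 10 to minute 40, minute 85 to minute 125, minute 200 to minute 245, minute 275 to minute 290.
Merge the second list: minute 70 to minute 145, minute 175 to minute 230.
minute 10 to minute 40: nothing removed.
minute 85 to minute 125: entirely removed.
minute 200 to minute 245 \ B = minute 230 to minute 245.
minute 275 to minute 290: nothing removed.

minute 10 to minute 40, minute 230 to minute 245, minute 275 to minute 290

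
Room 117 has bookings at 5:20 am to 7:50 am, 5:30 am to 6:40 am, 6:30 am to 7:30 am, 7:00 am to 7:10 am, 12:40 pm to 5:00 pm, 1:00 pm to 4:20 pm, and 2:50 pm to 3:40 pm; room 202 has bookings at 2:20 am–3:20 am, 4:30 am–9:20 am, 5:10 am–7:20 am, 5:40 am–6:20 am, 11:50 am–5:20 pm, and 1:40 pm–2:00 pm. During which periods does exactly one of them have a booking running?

2:20 am-3:20 am, 4:30 am-5:20 am, 7:50 am-9:20 am, 11:50 am-12:40 pm, 5:00 pm-5:20 pm

Merge the first list: 5:20 am-7:50 am, 12:40 pm-5:00 pm.
Merge the second list: 2:20 am-3:20 am, 4:30 am-9:20 am, 11:50 am-5:20 pm.
A \ B = none.
B \ A = 2:20 am-3:20 am, 4:30 am-5:20 am, 7:50 am-9:20 am, 11:50 am-12:40 pm, 5:00 pm-5:20 pm.
Union of the two gives the symmetric difference.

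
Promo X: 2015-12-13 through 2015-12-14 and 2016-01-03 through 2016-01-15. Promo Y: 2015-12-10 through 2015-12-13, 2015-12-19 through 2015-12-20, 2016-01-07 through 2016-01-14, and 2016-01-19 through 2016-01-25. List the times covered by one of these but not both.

A \ B = 2015-12-14 through 2015-12-14, 2016-01-03 through 2016-01-06, 2016-01-15 through 2016-01-15.
B \ A = 2015-12-10 through 2015-12-12, 2015-12-19 through 2015-12-20, 2016-01-19 through 2016-01-25.
Union of the two gives the symmetric difference.

2015-12-10 through 2015-12-12, 2015-12-14 through 2015-12-14, 2015-12-19 through 2015-12-20, 2016-01-03 through 2016-01-06, 2016-01-15 through 2016-01-15, 2016-01-19 through 2016-01-25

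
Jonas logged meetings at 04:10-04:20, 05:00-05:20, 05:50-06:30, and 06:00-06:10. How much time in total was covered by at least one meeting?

1 h 10 min

Merged: 04:10–04:20, 05:00–05:20, 05:50–06:30.
Lengths: 10 min + 20 min + 40 min = 1 h 10 min.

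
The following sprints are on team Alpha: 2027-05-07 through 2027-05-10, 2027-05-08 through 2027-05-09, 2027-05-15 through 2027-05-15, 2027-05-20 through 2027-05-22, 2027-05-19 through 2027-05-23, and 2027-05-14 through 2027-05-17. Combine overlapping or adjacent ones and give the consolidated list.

2027-05-07 through 2027-05-10, 2027-05-14 through 2027-05-17, 2027-05-19 through 2027-05-23

Sort by start: 2027-05-07 through 2027-05-10, 2027-05-08 through 2027-05-09, 2027-05-14 through 2027-05-17, 2027-05-15 through 2027-05-15, 2027-05-19 through 2027-05-23, 2027-05-20 through 2027-05-22.
2027-05-08 through 2027-05-09 overlaps/touches 2027-05-07 through 2027-05-10 → extend to 2027-05-07 through 2027-05-10.
2027-05-14 through 2027-05-17 is disjoint → start new block.
2027-05-15 through 2027-05-15 overlaps/touches 2027-05-14 through 2027-05-17 → extend to 2027-05-14 through 2027-05-17.
2027-05-19 through 2027-05-23 is disjoint → start new block.
2027-05-20 through 2027-05-22 overlaps/touches 2027-05-19 through 2027-05-23 → extend to 2027-05-19 through 2027-05-23.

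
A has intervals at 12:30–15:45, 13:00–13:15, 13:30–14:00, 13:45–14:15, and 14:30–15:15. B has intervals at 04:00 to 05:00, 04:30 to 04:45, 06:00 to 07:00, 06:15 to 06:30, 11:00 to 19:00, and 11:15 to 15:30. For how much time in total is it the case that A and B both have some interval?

3 h 15 min

A, merged: 12:30-15:45.
B, merged: 04:00-05:00, 06:00-07:00, 11:00-19:00.
A ∩ B = 12:30-15:45.
Total: 3 h 15 min.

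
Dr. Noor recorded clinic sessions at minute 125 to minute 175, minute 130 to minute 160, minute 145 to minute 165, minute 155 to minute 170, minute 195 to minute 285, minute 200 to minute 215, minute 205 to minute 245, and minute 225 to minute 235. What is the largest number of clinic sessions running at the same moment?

4

Walk the sorted start/end points keeping a running depth.
The depth first hits 4 at minute 155.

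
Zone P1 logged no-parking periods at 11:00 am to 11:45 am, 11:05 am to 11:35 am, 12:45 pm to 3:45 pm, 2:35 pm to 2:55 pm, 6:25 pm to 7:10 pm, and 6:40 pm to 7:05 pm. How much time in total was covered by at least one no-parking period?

4 h 30 min

Merged: 11:00 am-11:45 am, 12:45 pm-3:45 pm, 6:25 pm-7:10 pm.
Lengths: 45 min + 3 h + 45 min = 4 h 30 min.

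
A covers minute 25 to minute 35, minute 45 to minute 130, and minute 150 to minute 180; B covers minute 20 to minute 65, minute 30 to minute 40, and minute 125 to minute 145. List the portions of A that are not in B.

Merge the second list: minute 20 to minute 65, minute 125 to minute 145.
minute 25 to minute 35: entirely removed.
minute 45 to minute 130 \ B = minute 65 to minute 125.
minute 150 to minute 180: nothing removed.

minute 65 to minute 125, minute 150 to minute 180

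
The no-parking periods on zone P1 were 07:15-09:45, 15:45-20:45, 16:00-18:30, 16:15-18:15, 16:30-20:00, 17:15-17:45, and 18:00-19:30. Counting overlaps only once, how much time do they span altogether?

Merged: 07:15–09:45, 15:45–20:45.
Lengths: 2 h 30 min + 5 h = 7 h 30 min.

7 h 30 min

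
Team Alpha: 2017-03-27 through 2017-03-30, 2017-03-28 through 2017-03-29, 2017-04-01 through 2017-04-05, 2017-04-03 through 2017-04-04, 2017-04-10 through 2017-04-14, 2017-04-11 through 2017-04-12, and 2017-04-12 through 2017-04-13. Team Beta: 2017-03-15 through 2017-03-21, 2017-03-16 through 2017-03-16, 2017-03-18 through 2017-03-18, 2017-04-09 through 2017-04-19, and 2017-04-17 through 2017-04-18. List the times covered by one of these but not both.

First set merges to 2017-03-27 through 2017-03-30, 2017-04-01 through 2017-04-05, 2017-04-10 through 2017-04-14.
Second set merges to 2017-03-15 through 2017-03-21, 2017-04-09 through 2017-04-19.
A but not B: 2017-03-27 through 2017-03-30, 2017-04-01 through 2017-04-05.
B but not A: 2017-03-15 through 2017-03-21, 2017-04-09 through 2017-04-09, 2017-04-15 through 2017-04-19.
Combining gives A △ B.

2017-03-15 through 2017-03-21, 2017-03-27 through 2017-03-30, 2017-04-01 through 2017-04-05, 2017-04-09 through 2017-04-09, 2017-04-15 through 2017-04-19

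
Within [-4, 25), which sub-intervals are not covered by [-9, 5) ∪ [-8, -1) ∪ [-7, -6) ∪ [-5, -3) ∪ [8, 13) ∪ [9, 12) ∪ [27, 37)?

[5, 8) ∪ [13, 25)

After merging, the occupied span is [-9, 5), [8, 13), [27, 37).
Uncovered inside [-4, 25): [5, 8), [13, 25).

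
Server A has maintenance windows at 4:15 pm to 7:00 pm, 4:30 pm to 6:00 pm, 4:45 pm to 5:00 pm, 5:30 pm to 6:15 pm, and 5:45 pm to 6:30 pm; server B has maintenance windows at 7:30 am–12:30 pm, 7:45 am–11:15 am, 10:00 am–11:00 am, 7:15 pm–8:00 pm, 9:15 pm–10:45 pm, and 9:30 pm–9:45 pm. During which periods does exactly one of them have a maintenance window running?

7:30 am–12:30 pm, 4:15 pm–7:00 pm, 7:15 pm–8:00 pm, 9:15 pm–10:45 pm

First set merges to 4:15 pm–7:00 pm.
Second set merges to 7:30 am–12:30 pm, 7:15 pm–8:00 pm, 9:15 pm–10:45 pm.
A but not B: 4:15 pm–7:00 pm.
B but not A: 7:30 am–12:30 pm, 7:15 pm–8:00 pm, 9:15 pm–10:45 pm.
Combining gives A △ B.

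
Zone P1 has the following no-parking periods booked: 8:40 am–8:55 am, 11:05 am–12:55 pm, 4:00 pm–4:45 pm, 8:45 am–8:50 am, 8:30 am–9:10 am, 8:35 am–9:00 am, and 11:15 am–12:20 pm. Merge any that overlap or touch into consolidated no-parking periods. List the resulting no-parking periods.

Sort by start: 8:30 am–9:10 am, 8:35 am–9:00 am, 8:40 am–8:55 am, 8:45 am–8:50 am, 11:05 am–12:55 pm, 11:15 am–12:20 pm, 4:00 pm–4:45 pm.
8:35 am–9:00 am overlaps/touches 8:30 am–9:10 am → extend to 8:30 am–9:10 am.
8:40 am–8:55 am overlaps/touches 8:30 am–9:10 am → extend to 8:30 am–9:10 am.
8:45 am–8:50 am overlaps/touches 8:30 am–9:10 am → extend to 8:30 am–9:10 am.
11:05 am–12:55 pm is disjoint → start new block.
11:15 am–12:20 pm overlaps/touches 11:05 am–12:55 pm → extend to 11:05 am–12:55 pm.
4:00 pm–4:45 pm is disjoint → start new block.

8:30 am–9:10 am, 11:05 am–12:55 pm, 4:00 pm–4:45 pm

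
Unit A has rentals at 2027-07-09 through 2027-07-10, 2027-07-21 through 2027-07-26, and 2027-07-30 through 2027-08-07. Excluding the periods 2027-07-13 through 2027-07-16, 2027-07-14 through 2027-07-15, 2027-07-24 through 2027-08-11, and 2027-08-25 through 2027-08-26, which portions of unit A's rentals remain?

Merge the second list: 2027-07-13 through 2027-07-16, 2027-07-24 through 2027-08-11, 2027-08-25 through 2027-08-26.
2027-07-09 through 2027-07-10: no B overlap → unchanged.
2027-07-21 through 2027-07-26 minus B → 2027-07-21 through 2027-07-23.
2027-07-30 through 2027-08-07: fully covered by B → removed.

2027-07-09 through 2027-07-10, 2027-07-21 through 2027-07-23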